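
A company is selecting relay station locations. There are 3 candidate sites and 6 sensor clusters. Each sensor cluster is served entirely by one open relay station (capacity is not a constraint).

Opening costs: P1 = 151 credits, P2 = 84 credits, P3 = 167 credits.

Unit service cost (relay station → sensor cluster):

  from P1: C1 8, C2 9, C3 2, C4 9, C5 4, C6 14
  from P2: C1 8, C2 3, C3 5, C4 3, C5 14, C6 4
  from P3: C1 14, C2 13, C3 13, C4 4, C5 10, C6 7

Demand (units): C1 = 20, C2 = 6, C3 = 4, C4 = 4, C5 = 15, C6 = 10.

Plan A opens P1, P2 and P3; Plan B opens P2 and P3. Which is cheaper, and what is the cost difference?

Plan B is cheaper by 49.

Plan A: {P1, P2, P3}: C1→P1 8·20=160, C2→P2 3·6=18, C3→P1 2·4=8, C4→P2 3·4=12, C5→P1 4·15=60, C6→P2 4·10=40. Service 298; fixed 402; total 700.
Plan B: {P2, P3}: C1→P2 8·20=160, C2→P2 3·6=18, C3→P2 5·4=20, C4→P2 3·4=12, C5→P3 10·15=150, C6→P2 4·10=40. Service 400; fixed 251; total 651.
Difference: |700 − 651| = 49.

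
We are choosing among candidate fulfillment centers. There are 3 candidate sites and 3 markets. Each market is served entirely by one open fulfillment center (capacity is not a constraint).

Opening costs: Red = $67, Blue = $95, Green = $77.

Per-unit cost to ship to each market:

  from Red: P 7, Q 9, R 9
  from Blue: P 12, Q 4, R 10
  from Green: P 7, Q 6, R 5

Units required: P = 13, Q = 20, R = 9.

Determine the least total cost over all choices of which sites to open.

For any fixed open set, each market goes to its cheapest open site; total = fixed + service.
{Green}: P→Green 7·13=91, Q→Green 6·20=120, R→Green 5·9=45. Service 256; fixed 77; total 333.
{Blue, Green}: P→Green 7·13=91, Q→Blue 4·20=80, R→Green 5·9=45. Service 216; fixed 172; total 388.
{Red, Green}: service 256 + fixed 144 = 400
{Red, Blue, Green}: service 216 + fixed 239 = 455
No other subset beats 333.

Minimum total cost: 333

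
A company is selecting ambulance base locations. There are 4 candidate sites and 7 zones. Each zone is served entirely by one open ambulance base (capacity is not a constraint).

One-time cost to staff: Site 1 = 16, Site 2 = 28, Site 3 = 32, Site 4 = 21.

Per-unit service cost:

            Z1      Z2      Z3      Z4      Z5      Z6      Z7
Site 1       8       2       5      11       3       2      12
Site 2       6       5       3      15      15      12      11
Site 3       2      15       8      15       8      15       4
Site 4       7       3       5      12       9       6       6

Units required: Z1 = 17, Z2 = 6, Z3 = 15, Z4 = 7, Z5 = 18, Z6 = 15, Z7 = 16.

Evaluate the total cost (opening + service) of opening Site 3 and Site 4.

Each zone is assigned to its cheapest site among the open ones.
{Site 3, Site 4}: Z1→Site 3 2·17=34, Z2→Site 4 3·6=18, Z3→Site 4 5·15=75, Z4→Site 4 12·7=84, Z5→Site 3 8·18=144, Z6→Site 4 6·15=90, Z7→Site 3 4·16=64. Service 509; fixed 53; total 562.

Total cost: 562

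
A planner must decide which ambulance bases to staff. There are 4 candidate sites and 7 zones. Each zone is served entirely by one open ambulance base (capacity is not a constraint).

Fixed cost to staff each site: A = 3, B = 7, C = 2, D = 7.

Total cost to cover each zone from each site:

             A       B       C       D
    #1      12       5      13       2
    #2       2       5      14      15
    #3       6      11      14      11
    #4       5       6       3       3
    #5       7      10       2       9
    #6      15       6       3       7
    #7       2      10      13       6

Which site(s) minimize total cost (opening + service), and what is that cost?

For any fixed open set, each zone goes to its cheapest open site; total = fixed + service.
{A, C, D}: #1→D 2, #2→A 2, #3→A 6, #4→C 3, #5→C 2, #6→C 3, #7→A 2. Service 20; fixed 12; total 32.
{A, B, C}: service 23 + fixed 12 = 35
{A, C}: #1→A 12, #2→A 2, #3→A 6, #4→C 3, #5→C 2, #6→C 3, #7→A 2. Service 30; fixed 5; total 35.
{A, B, C, D}: service 20 + fixed 19 = 39
No other subset beats 32.

Open A, C and D; minimum total cost 32.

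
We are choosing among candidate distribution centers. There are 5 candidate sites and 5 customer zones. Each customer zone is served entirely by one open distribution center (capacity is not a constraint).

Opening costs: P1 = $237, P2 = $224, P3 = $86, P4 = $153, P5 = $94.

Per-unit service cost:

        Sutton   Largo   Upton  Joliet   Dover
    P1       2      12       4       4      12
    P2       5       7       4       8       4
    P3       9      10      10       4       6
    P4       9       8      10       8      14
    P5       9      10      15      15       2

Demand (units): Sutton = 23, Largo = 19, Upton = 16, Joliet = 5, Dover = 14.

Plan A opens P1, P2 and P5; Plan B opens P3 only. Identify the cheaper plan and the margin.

Plan A: {P1, P2, P5}: Sutton→P1 2·23=46, Largo→P2 7·19=133, Upton→P1 4·16=64, Joliet→P1 4·5=20, Dover→P5 2·14=28. Service 291; fixed 555; total 846.
Plan B: {P3}: Sutton→P3 9·23=207, Largo→P3 10·19=190, Upton→P3 10·16=160, Joliet→P3 4·5=20, Dover→P3 6·14=84. Service 661; fixed 86; total 747.
Difference: |846 − 747| = 99.

Plan B is cheaper by 99.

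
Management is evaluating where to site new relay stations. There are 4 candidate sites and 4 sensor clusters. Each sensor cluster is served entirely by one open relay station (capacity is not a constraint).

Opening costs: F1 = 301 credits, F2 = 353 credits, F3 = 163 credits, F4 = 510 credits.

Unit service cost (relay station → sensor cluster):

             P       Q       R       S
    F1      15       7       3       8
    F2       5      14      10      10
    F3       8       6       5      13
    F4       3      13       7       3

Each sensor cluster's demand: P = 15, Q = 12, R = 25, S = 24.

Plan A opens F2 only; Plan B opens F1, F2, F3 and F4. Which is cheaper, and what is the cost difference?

Plan A: {F2}: P→F2 5·15=75, Q→F2 14·12=168, R→F2 10·25=250, S→F2 10·24=240. Service 733; fixed 353; total 1086.
Plan B: {F1, F2, F3, F4}: P→F4 3·15=45, Q→F3 6·12=72, R→F1 3·25=75, S→F4 3·24=72. Service 264; fixed 1327; total 1591.
Difference: |1086 − 1591| = 505.

Plan A is cheaper by 505.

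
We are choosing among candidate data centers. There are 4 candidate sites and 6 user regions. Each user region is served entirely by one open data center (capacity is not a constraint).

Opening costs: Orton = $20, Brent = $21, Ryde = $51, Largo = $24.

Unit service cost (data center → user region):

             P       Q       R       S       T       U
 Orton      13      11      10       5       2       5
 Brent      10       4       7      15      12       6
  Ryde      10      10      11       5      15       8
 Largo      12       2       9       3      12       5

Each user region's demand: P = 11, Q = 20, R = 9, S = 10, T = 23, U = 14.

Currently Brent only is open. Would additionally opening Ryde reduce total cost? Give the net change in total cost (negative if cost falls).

Yes — net change −49 (cost falls by 49).

Current service cost with {Brent}: 763.
Adding Ryde: each user region re-picks its cheapest; new service cost 663, saving 100.
Extra fixed cost: 51. Net change = 51 − 100 = -49.
(Totals: 784 → 735.)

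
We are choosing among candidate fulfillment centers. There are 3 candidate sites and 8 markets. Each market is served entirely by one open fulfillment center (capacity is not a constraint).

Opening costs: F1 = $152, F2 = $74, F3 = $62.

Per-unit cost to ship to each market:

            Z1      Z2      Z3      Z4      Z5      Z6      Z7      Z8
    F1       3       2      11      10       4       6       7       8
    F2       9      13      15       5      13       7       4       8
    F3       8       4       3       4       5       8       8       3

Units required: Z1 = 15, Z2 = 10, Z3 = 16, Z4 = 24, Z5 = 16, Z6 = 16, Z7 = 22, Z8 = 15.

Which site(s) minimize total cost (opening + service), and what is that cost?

For any fixed open set, each market goes to its cheapest open site; total = fixed + service.
{F2, F3}: Z1→F3 8·15=120, Z2→F3 4·10=40, Z3→F3 3·16=48, Z4→F3 4·24=96, Z5→F3 5·16=80, Z6→F2 7·16=112, Z7→F2 4·22=88, Z8→F3 3·15=45. Service 629; fixed 136; total 765.
{F1, F3}: service 568 + fixed 214 = 782
{F1, F2, F3}: service 502 + fixed 288 = 790
{F3}: service 733 + fixed 62 = 795
No other subset beats 765.

Open F2 and F3; minimum total cost 765.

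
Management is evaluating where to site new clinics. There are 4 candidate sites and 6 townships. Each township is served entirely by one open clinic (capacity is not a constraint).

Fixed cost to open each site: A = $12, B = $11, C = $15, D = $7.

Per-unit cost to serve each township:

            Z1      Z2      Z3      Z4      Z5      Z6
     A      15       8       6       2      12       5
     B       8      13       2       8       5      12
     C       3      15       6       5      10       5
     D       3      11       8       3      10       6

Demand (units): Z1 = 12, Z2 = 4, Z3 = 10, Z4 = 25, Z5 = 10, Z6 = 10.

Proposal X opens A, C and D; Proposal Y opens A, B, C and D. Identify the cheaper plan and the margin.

Proposal Y is cheaper by 79.

Proposal X: {A, C, D}: Z1→C 3·12=36, Z2→A 8·4=32, Z3→A 6·10=60, Z4→A 2·25=50, Z5→C 10·10=100, Z6→A 5·10=50. Service 328; fixed 34; total 362.
Proposal Y: {A, B, C, D}: Z1→C 3·12=36, Z2→A 8·4=32, Z3→B 2·10=20, Z4→A 2·25=50, Z5→B 5·10=50, Z6→A 5·10=50. Service 238; fixed 45; total 283.
Difference: |362 − 283| = 79.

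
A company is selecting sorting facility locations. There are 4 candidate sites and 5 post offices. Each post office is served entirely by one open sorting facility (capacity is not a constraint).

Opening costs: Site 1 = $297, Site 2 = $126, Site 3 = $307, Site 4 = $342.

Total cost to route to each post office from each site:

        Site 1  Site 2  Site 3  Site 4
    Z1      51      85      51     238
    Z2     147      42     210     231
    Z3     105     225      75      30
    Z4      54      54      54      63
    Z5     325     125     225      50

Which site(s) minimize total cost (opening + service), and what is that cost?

Open Site 2 only; minimum total cost 657.

For any fixed open set, each post office goes to its cheapest open site; total = fixed + service.
{Site 2}: Z1→Site 2 85, Z2→Site 2 42, Z3→Site 2 225, Z4→Site 2 54, Z5→Site 2 125. Service 531; fixed 126; total 657.
{Site 2, Site 4}: service 261 + fixed 468 = 729
{Site 2, Site 3}: service 347 + fixed 433 = 780
{Site 1, Site 2, Site 3, Site 4}: service 227 + fixed 1072 = 1299
No other subset beats 657.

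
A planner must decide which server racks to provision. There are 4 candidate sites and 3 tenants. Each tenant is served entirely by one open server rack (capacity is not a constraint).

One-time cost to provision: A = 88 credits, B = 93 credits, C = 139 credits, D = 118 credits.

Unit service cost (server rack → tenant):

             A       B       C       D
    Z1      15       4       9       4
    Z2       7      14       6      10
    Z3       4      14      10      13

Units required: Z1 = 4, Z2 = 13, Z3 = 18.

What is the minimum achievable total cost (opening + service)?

For any fixed open set, each tenant goes to its cheapest open site; total = fixed + service.
{A}: Z1→A 15·4=60, Z2→A 7·13=91, Z3→A 4·18=72. Service 223; fixed 88; total 311.
{A, B}: service 179 + fixed 181 = 360
{A, D}: service 179 + fixed 206 = 385
{A, B, C, D}: service 166 + fixed 438 = 604
No other subset beats 311.

Minimum total cost: 311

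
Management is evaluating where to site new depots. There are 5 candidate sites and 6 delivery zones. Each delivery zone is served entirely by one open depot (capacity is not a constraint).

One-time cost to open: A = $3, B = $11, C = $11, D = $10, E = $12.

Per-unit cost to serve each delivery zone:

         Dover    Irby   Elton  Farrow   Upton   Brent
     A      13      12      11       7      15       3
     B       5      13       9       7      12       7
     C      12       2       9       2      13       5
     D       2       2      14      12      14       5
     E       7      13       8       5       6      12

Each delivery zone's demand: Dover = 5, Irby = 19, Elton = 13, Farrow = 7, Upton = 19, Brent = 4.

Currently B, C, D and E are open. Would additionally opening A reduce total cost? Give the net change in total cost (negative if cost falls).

Current service cost with {B, C, D, E}: 300.
Adding A: each delivery zone re-picks its cheapest; new service cost 292, saving 8.
Extra fixed cost: 3. Net change = 3 − 8 = -5.
(Totals: 344 → 339.)

Yes — net change −5 (cost falls by 5).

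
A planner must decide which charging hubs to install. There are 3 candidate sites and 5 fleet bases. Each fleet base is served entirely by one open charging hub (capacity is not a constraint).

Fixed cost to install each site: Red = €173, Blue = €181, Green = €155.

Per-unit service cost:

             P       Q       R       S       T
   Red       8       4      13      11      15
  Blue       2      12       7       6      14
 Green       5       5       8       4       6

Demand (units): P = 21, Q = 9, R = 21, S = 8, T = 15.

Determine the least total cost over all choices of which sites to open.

Minimum total cost: 595

For any fixed open set, each fleet base goes to its cheapest open site; total = fixed + service.
{Green}: P→Green 5·21=105, Q→Green 5·9=45, R→Green 8·21=168, S→Green 4·8=32, T→Green 6·15=90. Service 440; fixed 155; total 595.
{Blue, Green}: service 356 + fixed 336 = 692
{Blue}: service 555 + fixed 181 = 736
{Red, Blue, Green}: P→Blue 2·21=42, Q→Red 4·9=36, R→Blue 7·21=147, S→Green 4·8=32, T→Green 6·15=90. Service 347; fixed 509; total 856.
No other subset beats 595.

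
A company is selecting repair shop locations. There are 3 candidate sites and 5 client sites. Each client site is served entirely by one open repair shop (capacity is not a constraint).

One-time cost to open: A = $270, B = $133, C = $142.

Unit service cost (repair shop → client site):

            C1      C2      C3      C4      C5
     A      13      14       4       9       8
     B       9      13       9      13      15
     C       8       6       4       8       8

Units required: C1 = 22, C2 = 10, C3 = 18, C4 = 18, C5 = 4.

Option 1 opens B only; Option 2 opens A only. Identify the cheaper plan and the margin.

Option 1: {B}: C1→B 9·22=198, C2→B 13·10=130, C3→B 9·18=162, C4→B 13·18=234, C5→B 15·4=60. Service 784; fixed 133; total 917.
Option 2: {A}: C1→A 13·22=286, C2→A 14·10=140, C3→A 4·18=72, C4→A 9·18=162, C5→A 8·4=32. Service 692; fixed 270; total 962.
Difference: |917 − 962| = 45.

Option 1 is cheaper by 45.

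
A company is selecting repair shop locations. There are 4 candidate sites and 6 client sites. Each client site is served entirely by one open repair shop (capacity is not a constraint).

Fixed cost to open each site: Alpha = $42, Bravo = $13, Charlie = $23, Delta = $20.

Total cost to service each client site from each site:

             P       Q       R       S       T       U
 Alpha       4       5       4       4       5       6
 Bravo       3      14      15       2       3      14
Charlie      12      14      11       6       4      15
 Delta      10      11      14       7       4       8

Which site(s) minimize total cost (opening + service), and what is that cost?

Open Bravo only; minimum total cost 64.

For any fixed open set, each client site goes to its cheapest open site; total = fixed + service.
{Bravo}: P→Bravo 3, Q→Bravo 14, R→Bravo 15, S→Bravo 2, T→Bravo 3, U→Bravo 14. Service 51; fixed 13; total 64.
{Alpha}: service 28 + fixed 42 = 70
{Bravo, Delta}: service 41 + fixed 33 = 74
{Alpha, Bravo, Charlie, Delta}: service 23 + fixed 98 = 121
No other subset beats 64.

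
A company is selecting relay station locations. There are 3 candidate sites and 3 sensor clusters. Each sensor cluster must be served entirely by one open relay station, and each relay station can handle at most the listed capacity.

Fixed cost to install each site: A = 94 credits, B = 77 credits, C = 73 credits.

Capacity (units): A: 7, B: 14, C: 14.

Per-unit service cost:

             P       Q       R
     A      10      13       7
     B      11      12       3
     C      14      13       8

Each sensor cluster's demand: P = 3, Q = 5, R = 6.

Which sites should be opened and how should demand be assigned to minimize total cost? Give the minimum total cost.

Minimum total cost: 188

Open {B}: P→B 11·3=33, Q→B 12·5=60, R→B 3·6=18.
Loads: B carries 14/14. Service 111; fixed 77; total 188.
Next best feasible plan costs 228.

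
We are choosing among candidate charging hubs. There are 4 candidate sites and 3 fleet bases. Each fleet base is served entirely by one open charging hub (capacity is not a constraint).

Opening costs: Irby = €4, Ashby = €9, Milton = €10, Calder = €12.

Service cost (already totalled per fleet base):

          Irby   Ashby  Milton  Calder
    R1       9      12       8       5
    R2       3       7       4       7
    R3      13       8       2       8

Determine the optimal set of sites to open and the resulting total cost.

For any fixed open set, each fleet base goes to its cheapest open site; total = fixed + service.
{Milton}: R1→Milton 8, R2→Milton 4, R3→Milton 2. Service 14; fixed 10; total 24.
{Irby, Milton}: service 13 + fixed 14 = 27
{Irby}: R1→Irby 9, R2→Irby 3, R3→Irby 13. Service 25; fixed 4; total 29.
{Irby, Ashby, Milton, Calder}: service 10 + fixed 35 = 45
No other subset beats 24.

Open Milton only; minimum total cost 24.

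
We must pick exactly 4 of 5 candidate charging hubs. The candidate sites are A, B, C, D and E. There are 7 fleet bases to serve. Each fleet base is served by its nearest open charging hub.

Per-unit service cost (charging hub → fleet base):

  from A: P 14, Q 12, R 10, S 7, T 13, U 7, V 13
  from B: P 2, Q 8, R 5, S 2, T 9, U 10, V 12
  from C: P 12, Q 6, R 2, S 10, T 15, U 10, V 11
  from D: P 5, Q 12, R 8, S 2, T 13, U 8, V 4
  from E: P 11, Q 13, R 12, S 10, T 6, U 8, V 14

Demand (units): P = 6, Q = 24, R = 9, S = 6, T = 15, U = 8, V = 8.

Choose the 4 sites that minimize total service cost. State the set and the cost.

With exactly 4 open, each fleet base uses its cheapest among the chosen.
{B, C, D, E}: P→B 2·6=12, Q→C 6·24=144, R→C 2·9=18, S→B 2·6=12, T→E 6·15=90, U→D 8·8=64, V→D 4·8=32. Service cost 372.
{A, C, D, E}: service cost 382
{A, B, C, D}: service cost 409
Among all 5 size-4 choices, {B, C, D, E} is lowest.

Choose B, C, D and E; total service cost 372.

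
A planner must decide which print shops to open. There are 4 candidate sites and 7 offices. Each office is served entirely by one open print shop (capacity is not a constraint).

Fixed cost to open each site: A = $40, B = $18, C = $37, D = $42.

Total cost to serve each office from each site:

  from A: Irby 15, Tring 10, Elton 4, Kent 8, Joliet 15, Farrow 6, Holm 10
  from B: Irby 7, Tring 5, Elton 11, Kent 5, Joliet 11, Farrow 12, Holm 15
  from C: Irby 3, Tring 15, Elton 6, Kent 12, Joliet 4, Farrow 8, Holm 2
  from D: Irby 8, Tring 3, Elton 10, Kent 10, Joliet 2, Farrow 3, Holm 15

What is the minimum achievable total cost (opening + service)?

Minimum total cost: 84

For any fixed open set, each office goes to its cheapest open site; total = fixed + service.
{B}: Irby→B 7, Tring→B 5, Elton→B 11, Kent→B 5, Joliet→B 11, Farrow→B 12, Holm→B 15. Service 66; fixed 18; total 84.
{C}: Irby→C 3, Tring→C 15, Elton→C 6, Kent→C 12, Joliet→C 4, Farrow→C 8, Holm→C 2. Service 50; fixed 37; total 87.
{B, C}: Irby→C 3, Tring→B 5, Elton→C 6, Kent→B 5, Joliet→C 4, Farrow→C 8, Holm→C 2. Service 33; fixed 55; total 88.
{A, B, C, D}: service 22 + fixed 137 = 159
No other subset beats 84.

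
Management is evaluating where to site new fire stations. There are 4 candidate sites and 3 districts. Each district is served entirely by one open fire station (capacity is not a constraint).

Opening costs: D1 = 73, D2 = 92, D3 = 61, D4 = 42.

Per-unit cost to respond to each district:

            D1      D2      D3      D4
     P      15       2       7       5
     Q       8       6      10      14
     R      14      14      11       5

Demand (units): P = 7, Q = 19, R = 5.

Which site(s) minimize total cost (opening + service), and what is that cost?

For any fixed open set, each district goes to its cheapest open site; total = fixed + service.
{D2, D4}: P→D2 2·7=14, Q→D2 6·19=114, R→D4 5·5=25. Service 153; fixed 134; total 287.
{D2}: P→D2 2·7=14, Q→D2 6·19=114, R→D2 14·5=70. Service 198; fixed 92; total 290.
{D1, D4}: service 212 + fixed 115 = 327
{D1, D2, D3, D4}: service 153 + fixed 268 = 421
No other subset beats 287.

Open D2 and D4; minimum total cost 287.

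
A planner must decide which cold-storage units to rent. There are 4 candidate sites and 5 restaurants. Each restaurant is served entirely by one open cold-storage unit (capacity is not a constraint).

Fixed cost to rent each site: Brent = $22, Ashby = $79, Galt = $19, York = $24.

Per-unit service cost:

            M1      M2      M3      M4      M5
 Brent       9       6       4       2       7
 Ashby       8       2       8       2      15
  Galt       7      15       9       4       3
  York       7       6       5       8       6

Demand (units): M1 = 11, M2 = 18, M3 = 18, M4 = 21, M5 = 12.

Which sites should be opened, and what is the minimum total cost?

Open Brent and Galt; minimum total cost 376.

For any fixed open set, each restaurant goes to its cheapest open site; total = fixed + service.
{Brent, Galt}: M1→Galt 7·11=77, M2→Brent 6·18=108, M3→Brent 4·18=72, M4→Brent 2·21=42, M5→Galt 3·12=36. Service 335; fixed 41; total 376.
{Brent, Ashby, Galt}: M1→Galt 7·11=77, M2→Ashby 2·18=36, M3→Brent 4·18=72, M4→Brent 2·21=42, M5→Galt 3·12=36. Service 263; fixed 120; total 383.
{Brent, Galt, York}: M1→Galt 7·11=77, M2→Brent 6·18=108, M3→Brent 4·18=72, M4→Brent 2·21=42, M5→Galt 3·12=36. Service 335; fixed 65; total 400.
{Brent, Ashby, Galt, York}: service 263 + fixed 144 = 407
No other subset beats 376.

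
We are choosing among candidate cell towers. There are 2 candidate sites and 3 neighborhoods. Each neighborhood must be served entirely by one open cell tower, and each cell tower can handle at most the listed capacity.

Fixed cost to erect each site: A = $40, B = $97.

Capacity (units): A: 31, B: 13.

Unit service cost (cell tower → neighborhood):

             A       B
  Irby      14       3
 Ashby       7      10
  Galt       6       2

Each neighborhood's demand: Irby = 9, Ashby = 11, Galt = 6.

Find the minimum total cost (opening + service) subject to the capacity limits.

Minimum total cost: 277

Open {A, B}: Irby→B 3·9=27, Ashby→A 7·11=77, Galt→A 6·6=36.
Loads: A carries 17/31, B carries 9/13. Service 140; fixed 137; total 277.
Next best feasible plan costs 279.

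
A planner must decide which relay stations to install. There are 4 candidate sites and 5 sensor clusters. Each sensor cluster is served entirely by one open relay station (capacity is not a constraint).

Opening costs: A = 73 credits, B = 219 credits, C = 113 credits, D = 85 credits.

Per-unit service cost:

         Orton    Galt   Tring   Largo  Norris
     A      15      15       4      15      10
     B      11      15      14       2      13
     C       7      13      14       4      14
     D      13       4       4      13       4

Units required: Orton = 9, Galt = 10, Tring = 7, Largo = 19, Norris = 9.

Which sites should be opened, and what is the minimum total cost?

For any fixed open set, each sensor cluster goes to its cheapest open site; total = fixed + service.
{C, D}: Orton→C 7·9=63, Galt→D 4·10=40, Tring→D 4·7=28, Largo→C 4·19=76, Norris→D 4·9=36. Service 243; fixed 198; total 441.
{A, C, D}: Orton→C 7·9=63, Galt→D 4·10=40, Tring→A 4·7=28, Largo→C 4·19=76, Norris→D 4·9=36. Service 243; fixed 271; total 514.
{B, D}: service 241 + fixed 304 = 545
{A, B, C, D}: Orton→C 7·9=63, Galt→D 4·10=40, Tring→A 4·7=28, Largo→B 2·19=38, Norris→D 4·9=36. Service 205; fixed 490; total 695.
No other subset beats 441.

Open C and D; minimum total cost 441.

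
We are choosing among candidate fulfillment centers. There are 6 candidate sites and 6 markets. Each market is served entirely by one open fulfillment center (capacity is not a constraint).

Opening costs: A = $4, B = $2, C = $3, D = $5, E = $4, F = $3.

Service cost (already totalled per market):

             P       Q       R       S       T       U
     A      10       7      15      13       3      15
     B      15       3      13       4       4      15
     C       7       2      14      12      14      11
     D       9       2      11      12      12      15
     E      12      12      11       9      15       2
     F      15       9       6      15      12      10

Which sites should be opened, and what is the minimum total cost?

For any fixed open set, each market goes to its cheapest open site; total = fixed + service.
{B, C, E, F}: P→C 7, Q→C 2, R→F 6, S→B 4, T→B 4, U→E 2. Service 25; fixed 12; total 37.
{B, C, E}: P→C 7, Q→C 2, R→E 11, S→B 4, T→B 4, U→E 2. Service 30; fixed 9; total 39.
{A, B, C, E, F}: service 24 + fixed 16 = 40
{A, B, C, D, E, F}: P→C 7, Q→C 2, R→F 6, S→B 4, T→A 3, U→E 2. Service 24; fixed 21; total 45.
No other subset beats 37.

Open B, C, E and F; minimum total cost 37.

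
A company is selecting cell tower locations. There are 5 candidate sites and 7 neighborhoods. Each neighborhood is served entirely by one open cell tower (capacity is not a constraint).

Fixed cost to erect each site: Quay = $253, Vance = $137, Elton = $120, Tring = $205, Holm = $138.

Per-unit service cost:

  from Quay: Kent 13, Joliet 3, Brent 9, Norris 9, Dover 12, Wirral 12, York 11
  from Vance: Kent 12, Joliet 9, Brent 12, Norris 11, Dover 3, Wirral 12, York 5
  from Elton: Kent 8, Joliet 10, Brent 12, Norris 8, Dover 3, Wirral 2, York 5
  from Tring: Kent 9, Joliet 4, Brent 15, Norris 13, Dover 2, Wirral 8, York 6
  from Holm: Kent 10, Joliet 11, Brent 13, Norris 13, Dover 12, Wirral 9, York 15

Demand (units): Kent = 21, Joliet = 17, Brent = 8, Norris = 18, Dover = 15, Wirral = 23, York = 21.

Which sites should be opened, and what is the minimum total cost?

Open Elton only; minimum total cost 894.

For any fixed open set, each neighborhood goes to its cheapest open site; total = fixed + service.
{Elton}: Kent→Elton 8·21=168, Joliet→Elton 10·17=170, Brent→Elton 12·8=96, Norris→Elton 8·18=144, Dover→Elton 3·15=45, Wirral→Elton 2·23=46, York→Elton 5·21=105. Service 774; fixed 120; total 894.
{Elton, Tring}: Kent→Elton 8·21=168, Joliet→Tring 4·17=68, Brent→Elton 12·8=96, Norris→Elton 8·18=144, Dover→Tring 2·15=30, Wirral→Elton 2·23=46, York→Elton 5·21=105. Service 657; fixed 325; total 982.
{Quay, Elton}: Kent→Elton 8·21=168, Joliet→Quay 3·17=51, Brent→Quay 9·8=72, Norris→Elton 8·18=144, Dover→Elton 3·15=45, Wirral→Elton 2·23=46, York→Elton 5·21=105. Service 631; fixed 373; total 1004.
{Quay, Vance, Elton, Tring, Holm}: service 616 + fixed 853 = 1469
No other subset beats 894.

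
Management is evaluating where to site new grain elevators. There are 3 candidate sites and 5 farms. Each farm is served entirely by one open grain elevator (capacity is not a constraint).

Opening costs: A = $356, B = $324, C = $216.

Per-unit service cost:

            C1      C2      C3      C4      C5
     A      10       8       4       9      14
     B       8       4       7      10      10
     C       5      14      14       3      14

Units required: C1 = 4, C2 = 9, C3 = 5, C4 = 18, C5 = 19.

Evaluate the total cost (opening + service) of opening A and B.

Total cost: 1120

Each farm is assigned to its cheapest site among the open ones.
{A, B}: C1→B 8·4=32, C2→B 4·9=36, C3→A 4·5=20, C4→A 9·18=162, C5→B 10·19=190. Service 440; fixed 680; total 1120.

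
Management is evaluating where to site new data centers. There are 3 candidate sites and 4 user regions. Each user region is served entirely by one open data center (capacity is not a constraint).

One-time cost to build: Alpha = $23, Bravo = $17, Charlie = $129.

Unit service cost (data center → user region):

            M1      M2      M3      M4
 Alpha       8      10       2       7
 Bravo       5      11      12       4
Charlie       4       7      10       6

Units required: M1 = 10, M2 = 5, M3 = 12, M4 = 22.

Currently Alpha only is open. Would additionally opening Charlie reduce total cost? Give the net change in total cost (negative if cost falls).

No — net change +52 (cost rises by 52).

Current service cost with {Alpha}: 308.
Adding Charlie: each user region re-picks its cheapest; new service cost 231, saving 77.
Extra fixed cost: 129. Net change = 129 − 77 = 52.
(Totals: 331 → 383.)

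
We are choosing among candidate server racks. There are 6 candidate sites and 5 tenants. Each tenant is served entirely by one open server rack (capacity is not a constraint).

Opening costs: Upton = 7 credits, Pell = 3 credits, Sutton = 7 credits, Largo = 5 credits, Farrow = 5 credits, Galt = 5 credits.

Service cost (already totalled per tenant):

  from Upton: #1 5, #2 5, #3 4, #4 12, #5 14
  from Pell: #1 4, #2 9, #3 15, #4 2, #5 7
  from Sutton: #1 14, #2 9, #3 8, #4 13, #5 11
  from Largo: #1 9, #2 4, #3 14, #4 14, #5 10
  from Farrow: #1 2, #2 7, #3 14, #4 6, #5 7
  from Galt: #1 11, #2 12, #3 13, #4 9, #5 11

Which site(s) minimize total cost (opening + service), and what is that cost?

For any fixed open set, each tenant goes to its cheapest open site; total = fixed + service.
{Upton, Pell}: #1→Pell 4, #2→Upton 5, #3→Upton 4, #4→Pell 2, #5→Pell 7. Service 22; fixed 10; total 32.
{Upton, Pell, Farrow}: service 20 + fixed 15 = 35
{Upton, Pell, Largo}: #1→Pell 4, #2→Largo 4, #3→Upton 4, #4→Pell 2, #5→Pell 7. Service 21; fixed 15; total 36.
{Upton, Pell, Sutton, Largo, Farrow, Galt}: service 19 + fixed 32 = 51
No other subset beats 32.

Open Upton and Pell; minimum total cost 32.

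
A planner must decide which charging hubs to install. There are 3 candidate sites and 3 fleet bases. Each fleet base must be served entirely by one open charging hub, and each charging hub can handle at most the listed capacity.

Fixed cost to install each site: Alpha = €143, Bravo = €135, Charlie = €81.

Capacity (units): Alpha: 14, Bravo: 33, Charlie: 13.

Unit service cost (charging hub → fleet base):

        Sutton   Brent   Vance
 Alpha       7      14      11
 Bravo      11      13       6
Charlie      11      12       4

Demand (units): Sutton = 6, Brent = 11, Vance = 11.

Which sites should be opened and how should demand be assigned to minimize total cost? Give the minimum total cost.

Open {Bravo}: Sutton→Bravo 11·6=66, Brent→Bravo 13·11=143, Vance→Bravo 6·11=66.
Loads: Bravo carries 28/33. Service 275; fixed 135; total 410.
Next best feasible plan costs 469.

Minimum total cost: 410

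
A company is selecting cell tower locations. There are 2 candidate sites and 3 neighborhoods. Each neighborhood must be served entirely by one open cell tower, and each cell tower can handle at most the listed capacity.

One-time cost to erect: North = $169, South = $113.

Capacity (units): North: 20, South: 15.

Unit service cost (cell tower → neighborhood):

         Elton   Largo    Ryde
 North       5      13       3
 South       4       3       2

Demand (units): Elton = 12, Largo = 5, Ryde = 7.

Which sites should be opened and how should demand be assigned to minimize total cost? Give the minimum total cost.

Open {North, South}: Elton→North 5·12=60, Largo→South 3·5=15, Ryde→South 2·7=14.
Loads: North carries 12/20, South carries 12/15. Service 89; fixed 282; total 371.
Next best feasible plan costs 378.

Minimum total cost: 371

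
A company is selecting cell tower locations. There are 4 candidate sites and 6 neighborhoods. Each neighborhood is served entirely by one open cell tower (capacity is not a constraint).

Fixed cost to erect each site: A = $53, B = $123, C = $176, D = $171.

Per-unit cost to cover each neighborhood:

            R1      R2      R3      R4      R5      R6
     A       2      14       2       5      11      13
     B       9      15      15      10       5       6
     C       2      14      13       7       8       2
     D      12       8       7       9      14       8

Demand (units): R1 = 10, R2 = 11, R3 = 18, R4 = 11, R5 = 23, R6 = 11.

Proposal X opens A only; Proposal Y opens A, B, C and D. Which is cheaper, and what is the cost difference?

Proposal X is cheaper by 145.

Proposal X: {A}: R1→A 2·10=20, R2→A 14·11=154, R3→A 2·18=36, R4→A 5·11=55, R5→A 11·23=253, R6→A 13·11=143. Service 661; fixed 53; total 714.
Proposal Y: {A, B, C, D}: R1→A 2·10=20, R2→D 8·11=88, R3→A 2·18=36, R4→A 5·11=55, R5→B 5·23=115, R6→C 2·11=22. Service 336; fixed 523; total 859.
Difference: |714 − 859| = 145.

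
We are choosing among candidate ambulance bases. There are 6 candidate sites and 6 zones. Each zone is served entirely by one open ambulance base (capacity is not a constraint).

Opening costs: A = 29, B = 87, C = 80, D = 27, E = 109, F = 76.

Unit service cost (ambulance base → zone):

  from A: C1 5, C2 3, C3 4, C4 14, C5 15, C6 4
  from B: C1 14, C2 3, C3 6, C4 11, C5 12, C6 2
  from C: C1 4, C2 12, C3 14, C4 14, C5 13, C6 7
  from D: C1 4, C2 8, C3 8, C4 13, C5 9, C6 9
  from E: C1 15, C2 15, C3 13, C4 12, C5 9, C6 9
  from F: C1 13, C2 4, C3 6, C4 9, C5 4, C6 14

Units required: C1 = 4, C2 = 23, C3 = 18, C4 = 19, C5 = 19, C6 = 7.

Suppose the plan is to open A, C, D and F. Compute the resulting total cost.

Total cost: 644

Each zone is assigned to its cheapest site among the open ones.
{A, C, D, F}: C1→C 4·4=16, C2→A 3·23=69, C3→A 4·18=72, C4→F 9·19=171, C5→F 4·19=76, C6→A 4·7=28. Service 432; fixed 212; total 644.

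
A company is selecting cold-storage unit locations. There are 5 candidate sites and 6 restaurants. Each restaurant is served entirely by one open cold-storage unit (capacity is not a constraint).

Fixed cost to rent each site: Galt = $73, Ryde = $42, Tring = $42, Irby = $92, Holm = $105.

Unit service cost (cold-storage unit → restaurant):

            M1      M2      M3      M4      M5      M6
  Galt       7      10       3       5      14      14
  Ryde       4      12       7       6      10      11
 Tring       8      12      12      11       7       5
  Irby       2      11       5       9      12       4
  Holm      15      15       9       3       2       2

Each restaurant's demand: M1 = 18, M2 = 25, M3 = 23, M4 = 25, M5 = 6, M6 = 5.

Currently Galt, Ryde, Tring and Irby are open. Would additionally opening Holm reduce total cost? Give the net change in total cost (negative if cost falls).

Current service cost with {Galt, Ryde, Tring, Irby}: 542.
Adding Holm: each restaurant re-picks its cheapest; new service cost 452, saving 90.
Extra fixed cost: 105. Net change = 105 − 90 = 15.
(Totals: 791 → 806.)

No — net change +15 (cost rises by 15).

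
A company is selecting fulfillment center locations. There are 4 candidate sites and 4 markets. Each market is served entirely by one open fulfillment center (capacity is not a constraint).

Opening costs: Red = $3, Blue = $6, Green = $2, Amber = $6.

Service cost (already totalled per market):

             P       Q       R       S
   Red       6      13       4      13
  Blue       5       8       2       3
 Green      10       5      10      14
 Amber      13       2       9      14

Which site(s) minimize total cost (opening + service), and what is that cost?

For any fixed open set, each market goes to its cheapest open site; total = fixed + service.
{Blue, Green}: P→Blue 5, Q→Green 5, R→Blue 2, S→Blue 3. Service 15; fixed 8; total 23.
{Blue}: service 18 + fixed 6 = 24
{Blue, Amber}: service 12 + fixed 12 = 24
{Red, Blue, Green, Amber}: service 12 + fixed 17 = 29
No other subset beats 23.

Open Blue and Green; minimum total cost 23.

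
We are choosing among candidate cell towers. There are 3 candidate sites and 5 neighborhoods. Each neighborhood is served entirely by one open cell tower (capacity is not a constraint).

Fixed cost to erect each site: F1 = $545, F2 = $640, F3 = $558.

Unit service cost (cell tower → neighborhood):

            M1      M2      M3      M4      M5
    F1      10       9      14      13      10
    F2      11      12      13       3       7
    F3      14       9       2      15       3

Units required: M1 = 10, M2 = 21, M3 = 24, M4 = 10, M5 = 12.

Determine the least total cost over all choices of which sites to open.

For any fixed open set, each neighborhood goes to its cheapest open site; total = fixed + service.
{F3}: M1→F3 14·10=140, M2→F3 9·21=189, M3→F3 2·24=48, M4→F3 15·10=150, M5→F3 3·12=36. Service 563; fixed 558; total 1121.
{F1}: M1→F1 10·10=100, M2→F1 9·21=189, M3→F1 14·24=336, M4→F1 13·10=130, M5→F1 10·12=120. Service 875; fixed 545; total 1420.
{F2}: service 788 + fixed 640 = 1428
{F1, F2, F3}: service 403 + fixed 1743 = 2146
No other subset beats 1121.

Minimum total cost: 1121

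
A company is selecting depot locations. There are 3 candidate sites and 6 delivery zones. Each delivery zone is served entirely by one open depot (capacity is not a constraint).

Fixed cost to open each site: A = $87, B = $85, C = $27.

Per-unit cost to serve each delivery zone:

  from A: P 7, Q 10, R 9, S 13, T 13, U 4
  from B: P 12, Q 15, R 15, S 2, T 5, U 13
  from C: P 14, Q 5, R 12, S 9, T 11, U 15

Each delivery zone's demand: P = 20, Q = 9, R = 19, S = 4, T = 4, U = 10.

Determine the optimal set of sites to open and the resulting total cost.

For any fixed open set, each delivery zone goes to its cheapest open site; total = fixed + service.
{A, C}: P→A 7·20=140, Q→C 5·9=45, R→A 9·19=171, S→C 9·4=36, T→C 11·4=44, U→A 4·10=40. Service 476; fixed 114; total 590.
{A, B, C}: service 424 + fixed 199 = 623
{A}: P→A 7·20=140, Q→A 10·9=90, R→A 9·19=171, S→A 13·4=52, T→A 13·4=52, U→A 4·10=40. Service 545; fixed 87; total 632.
{C}: P→C 14·20=280, Q→C 5·9=45, R→C 12·19=228, S→C 9·4=36, T→C 11·4=44, U→C 15·10=150. Service 783; fixed 27; total 810.
No other subset beats 590.

Open A and C; minimum total cost 590.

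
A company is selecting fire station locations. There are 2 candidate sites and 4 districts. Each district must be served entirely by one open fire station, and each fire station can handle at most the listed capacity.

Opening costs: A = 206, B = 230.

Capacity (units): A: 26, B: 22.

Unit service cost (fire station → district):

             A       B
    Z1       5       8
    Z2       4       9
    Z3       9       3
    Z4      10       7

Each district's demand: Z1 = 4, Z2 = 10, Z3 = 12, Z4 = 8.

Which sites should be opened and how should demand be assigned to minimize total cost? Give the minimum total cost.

Minimum total cost: 588

Open {A, B}: Z1→A 5·4=20, Z2→A 4·10=40, Z3→B 3·12=36, Z4→B 7·8=56.
Loads: A carries 14/26, B carries 20/22. Service 152; fixed 436; total 588.
Next best feasible plan costs 612.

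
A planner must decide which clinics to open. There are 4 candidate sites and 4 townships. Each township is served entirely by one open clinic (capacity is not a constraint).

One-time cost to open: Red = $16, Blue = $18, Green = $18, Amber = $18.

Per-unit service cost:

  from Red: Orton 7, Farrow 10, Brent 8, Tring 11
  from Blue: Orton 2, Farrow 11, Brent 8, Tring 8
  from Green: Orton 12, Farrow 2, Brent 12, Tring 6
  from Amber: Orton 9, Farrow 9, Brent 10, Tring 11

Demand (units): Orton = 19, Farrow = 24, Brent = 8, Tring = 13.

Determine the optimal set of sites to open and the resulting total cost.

For any fixed open set, each township goes to its cheapest open site; total = fixed + service.
{Blue, Green}: Orton→Blue 2·19=38, Farrow→Green 2·24=48, Brent→Blue 8·8=64, Tring→Green 6·13=78. Service 228; fixed 36; total 264.
{Red, Blue, Green}: service 228 + fixed 52 = 280
{Blue, Green, Amber}: service 228 + fixed 54 = 282
{Red, Blue, Green, Amber}: Orton→Blue 2·19=38, Farrow→Green 2·24=48, Brent→Red 8·8=64, Tring→Green 6·13=78. Service 228; fixed 70; total 298.
(All 15 nonempty subsets were checked; Blue and Green is lowest.)

Open Blue and Green; minimum total cost 264.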